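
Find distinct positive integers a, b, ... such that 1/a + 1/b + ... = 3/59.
1/20 + 1/1180

Greedy algorithm:
3/59: ceiling(59/3) = 20, use 1/20
1/1180: ceiling(1180/1) = 1180, use 1/1180
Result: 3/59 = 1/20 + 1/1180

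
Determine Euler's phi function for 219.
144

219 = 3 × 73
φ(n) = n × ∏(1 - 1/p) for each prime p dividing n
φ(219) = 219 × (1 - 1/3) × (1 - 1/73) = 144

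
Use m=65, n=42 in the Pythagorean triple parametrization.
(2461, 5460, 5989)

Euclid's formula: a = m² - n², b = 2mn, c = m² + n²
m = 65, n = 42
a = 65² - 42² = 4225 - 1764 = 2461
b = 2 × 65 × 42 = 5460
c = 65² + 42² = 4225 + 1764 = 5989
Verification: 2461² + 5460² = 6056521 + 29811600 = 35868121 = 5989² ✓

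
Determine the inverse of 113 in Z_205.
127

gcd(113, 205) = 1, so the inverse exists.
Extended Euclidean algorithm on (205, 113):
205 = 1 × 113 + 92  ⟹  92 = (1)·205 + (-1)·113
113 = 1 × 92 + 21  ⟹  21 = (-1)·205 + (2)·113
92 = 4 × 21 + 8  ⟹  8 = (5)·205 + (-9)·113
21 = 2 × 8 + 5  ⟹  5 = (-11)·205 + (20)·113
8 = 1 × 5 + 3  ⟹  3 = (16)·205 + (-29)·113
5 = 1 × 3 + 2  ⟹  2 = (-27)·205 + (49)·113
3 = 1 × 2 + 1  ⟹  1 = (43)·205 + (-78)·113
So (-78)·113 ≡ 1 (mod 205), i.e. 113^(-1) ≡ -78 ≡ 127 (mod 205).
Check: 113 × 127 = 14351 ≡ 1 (mod 205)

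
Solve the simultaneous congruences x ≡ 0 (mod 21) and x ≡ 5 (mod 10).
105

Using Chinese Remainder Theorem:
M = 21 × 10 = 210
M1 = 10, M2 = 21
y1 = 10^(-1) mod 21 = 19
y2 = 21^(-1) mod 10 = 1
x = (0×10×19 + 5×21×1) mod 210 = 105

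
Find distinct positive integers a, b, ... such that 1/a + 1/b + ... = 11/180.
1/17 + 1/438 + 1/223380

Greedy algorithm:
11/180: ceiling(180/11) = 17, use 1/17
7/3060: ceiling(3060/7) = 438, use 1/438
1/223380: ceiling(223380/1) = 223380, use 1/223380
Result: 11/180 = 1/17 + 1/438 + 1/223380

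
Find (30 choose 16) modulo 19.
0

Using Lucas' theorem:
Write n=30 and k=16 in base 19:
n in base 19: [1, 11]
k in base 19: [0, 16]
C(30,16) mod 19 = ∏ C(n_i, k_i) mod 19
Digit binomials (mod 19): C(1,0) = 1; C(11,16) = 0 (k_i > n_i)
Product: 1 × 0 = 0 ≡ 0 (mod 19)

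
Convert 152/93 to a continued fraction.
[1; 1, 1, 1, 2, 1, 3, 2]

Euclidean algorithm steps:
152 = 1 × 93 + 59
93 = 1 × 59 + 34
59 = 1 × 34 + 25
34 = 1 × 25 + 9
25 = 2 × 9 + 7
9 = 1 × 7 + 2
7 = 3 × 2 + 1
2 = 2 × 1 + 0
Continued fraction: [1; 1, 1, 1, 2, 1, 3, 2]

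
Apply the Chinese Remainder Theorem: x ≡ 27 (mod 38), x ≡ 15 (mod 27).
825

Using Chinese Remainder Theorem:
M = 38 × 27 = 1026
M1 = 27, M2 = 38
y1 = 27^(-1) mod 38 = 31
y2 = 38^(-1) mod 27 = 5
x = (27×27×31 + 15×38×5) mod 1026 = 825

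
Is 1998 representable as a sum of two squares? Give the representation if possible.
Not possible

Factorization: 1998 = 2 × 3^3 × 37
By Fermat: n is sum of two squares iff every prime p ≡ 3 (mod 4) appears to even power.
Prime(s) ≡ 3 (mod 4) with odd exponent: [(3, 3)]
Therefore 1998 cannot be expressed as a² + b².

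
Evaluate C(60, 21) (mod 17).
4

Using Lucas' theorem:
Write n=60 and k=21 in base 17:
n in base 17: [3, 9]
k in base 17: [1, 4]
C(60,21) mod 17 = ∏ C(n_i, k_i) mod 17
Digit binomials (mod 17): C(3,1) = 3; C(9,4) = 126 ≡ 7
Product: 3 × 7 = 21 ≡ 4 (mod 17)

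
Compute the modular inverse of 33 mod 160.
97

gcd(33, 160) = 1, so the inverse exists.
Extended Euclidean algorithm on (160, 33):
160 = 4 × 33 + 28  ⟹  28 = (1)·160 + (-4)·33
33 = 1 × 28 + 5  ⟹  5 = (-1)·160 + (5)·33
28 = 5 × 5 + 3  ⟹  3 = (6)·160 + (-29)·33
5 = 1 × 3 + 2  ⟹  2 = (-7)·160 + (34)·33
3 = 1 × 2 + 1  ⟹  1 = (13)·160 + (-63)·33
So (-63)·33 ≡ 1 (mod 160), i.e. 33^(-1) ≡ -63 ≡ 97 (mod 160).
Check: 33 × 97 = 3201 ≡ 1 (mod 160)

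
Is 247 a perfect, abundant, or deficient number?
deficient

Proper divisors of 247: sum = 1 + 13 + 19 = 33
Since 33 < 247, 247 is deficient.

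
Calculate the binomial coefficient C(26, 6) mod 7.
0

Using Lucas' theorem:
Write n=26 and k=6 in base 7:
n in base 7: [3, 5]
k in base 7: [0, 6]
C(26,6) mod 7 = ∏ C(n_i, k_i) mod 7
Digit binomials (mod 7): C(3,0) = 1; C(5,6) = 0 (k_i > n_i)
Product: 1 × 0 = 0 ≡ 0 (mod 7)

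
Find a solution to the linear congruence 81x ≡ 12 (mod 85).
x ≡ 82 (mod 85)

gcd(81, 85) = 1, which divides 12, so solutions exist.
Find 81^(-1) mod 85 by the extended Euclidean algorithm:
85 = 1 × 81 + 4  ⟹  4 = (1)·85 + (-1)·81
81 = 20 × 4 + 1  ⟹  1 = (-20)·85 + (21)·81
So (21)·81 ≡ 1 (mod 85), i.e. 81^(-1) ≡ 21 (mod 85).
x ≡ 21 × 12 = 252 ≡ 82 (mod 85).
Check: 81 × 82 = 6642 ≡ 12 (mod 85).
Unique solution: x ≡ 82 (mod 85)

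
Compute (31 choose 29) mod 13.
10

Using Lucas' theorem:
Write n=31 and k=29 in base 13:
n in base 13: [2, 5]
k in base 13: [2, 3]
C(31,29) mod 13 = ∏ C(n_i, k_i) mod 13
Digit binomials (mod 13): C(2,2) = 1; C(5,3) = 10
Product: 1 × 10 = 10 ≡ 10 (mod 13)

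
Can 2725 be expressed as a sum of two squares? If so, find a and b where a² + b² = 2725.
15² + 50² (a=15, b=50)

Factorization: 2725 = 5^2 × 109
By Fermat: n is sum of two squares iff every prime p ≡ 3 (mod 4) appears to even power.
All primes ≡ 3 (mod 4) appear to even power.
Search a = 0, 1, 2, … for 2725 - a² a perfect square: first hit at a = 15: 2725 - 225 = 2500 = 50².
2725 = 15² + 50² = 225 + 2500 ✓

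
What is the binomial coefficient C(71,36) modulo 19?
0

Using Lucas' theorem:
Write n=71 and k=36 in base 19:
n in base 19: [3, 14]
k in base 19: [1, 17]
C(71,36) mod 19 = ∏ C(n_i, k_i) mod 19
Digit binomials (mod 19): C(3,1) = 3; C(14,17) = 0 (k_i > n_i)
Product: 3 × 0 = 0 ≡ 0 (mod 19)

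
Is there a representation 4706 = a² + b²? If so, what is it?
35² + 59² (a=35, b=59)

Factorization: 4706 = 2 × 13 × 181
By Fermat: n is sum of two squares iff every prime p ≡ 3 (mod 4) appears to even power.
All primes ≡ 3 (mod 4) appear to even power.
Search a = 0, 1, 2, … for 4706 - a² a perfect square: first hit at a = 35: 4706 - 1225 = 3481 = 59².
4706 = 35² + 59² = 1225 + 3481 ✓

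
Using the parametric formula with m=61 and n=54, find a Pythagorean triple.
(805, 6588, 6637)

Euclid's formula: a = m² - n², b = 2mn, c = m² + n²
m = 61, n = 54
a = 61² - 54² = 3721 - 2916 = 805
b = 2 × 61 × 54 = 6588
c = 61² + 54² = 3721 + 2916 = 6637
Verification: 805² + 6588² = 648025 + 43401744 = 44049769 = 6637² ✓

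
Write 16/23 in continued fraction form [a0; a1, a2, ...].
[0; 1, 2, 3, 2]

Euclidean algorithm steps:
16 = 0 × 23 + 16
23 = 1 × 16 + 7
16 = 2 × 7 + 2
7 = 3 × 2 + 1
2 = 2 × 1 + 0
Continued fraction: [0; 1, 2, 3, 2]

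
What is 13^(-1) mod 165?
127

gcd(13, 165) = 1, so the inverse exists.
Extended Euclidean algorithm on (165, 13):
165 = 12 × 13 + 9  ⟹  9 = (1)·165 + (-12)·13
13 = 1 × 9 + 4  ⟹  4 = (-1)·165 + (13)·13
9 = 2 × 4 + 1  ⟹  1 = (3)·165 + (-38)·13
So (-38)·13 ≡ 1 (mod 165), i.e. 13^(-1) ≡ -38 ≡ 127 (mod 165).
Check: 13 × 127 = 1651 ≡ 1 (mod 165)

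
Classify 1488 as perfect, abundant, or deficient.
abundant

Proper divisors of 1488: sum = 1 + 2 + 3 + 4 + 6 + 8 + 12 + 16 + ... + 248 + 372 + 496 + 744 (19 divisors) = 2480
Since 2480 > 1488, 1488 is abundant.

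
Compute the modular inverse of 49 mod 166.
61

gcd(49, 166) = 1, so the inverse exists.
Extended Euclidean algorithm on (166, 49):
166 = 3 × 49 + 19  ⟹  19 = (1)·166 + (-3)·49
49 = 2 × 19 + 11  ⟹  11 = (-2)·166 + (7)·49
19 = 1 × 11 + 8  ⟹  8 = (3)·166 + (-10)·49
11 = 1 × 8 + 3  ⟹  3 = (-5)·166 + (17)·49
8 = 2 × 3 + 2  ⟹  2 = (13)·166 + (-44)·49
3 = 1 × 2 + 1  ⟹  1 = (-18)·166 + (61)·49
So (61)·49 ≡ 1 (mod 166), i.e. 49^(-1) ≡ 61 (mod 166).
Check: 49 × 61 = 2989 ≡ 1 (mod 166)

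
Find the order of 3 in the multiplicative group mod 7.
6

7 is prime, so ord(3) divides φ(7) = 6.
Divisors of 6: 1, 2, 3, 6.
Repeated squaring: 3^1 ≡ 3, 3^2 ≡ 2, 3^4 ≡ 4 (mod 7).
Test 3^d mod 7 for each divisor d in increasing order:
3^1 ≡ 3
3^2 ≡ 2
3^3 = 3^2·3^1 ≡ 6
3^6 = 3^4·3^2 ≡ 1  ← first divisor giving 1
The order is 6.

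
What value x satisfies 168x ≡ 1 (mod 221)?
25

gcd(168, 221) = 1, so the inverse exists.
Extended Euclidean algorithm on (221, 168):
221 = 1 × 168 + 53  ⟹  53 = (1)·221 + (-1)·168
168 = 3 × 53 + 9  ⟹  9 = (-3)·221 + (4)·168
53 = 5 × 9 + 8  ⟹  8 = (16)·221 + (-21)·168
9 = 1 × 8 + 1  ⟹  1 = (-19)·221 + (25)·168
So (25)·168 ≡ 1 (mod 221), i.e. 168^(-1) ≡ 25 (mod 221).
Check: 168 × 25 = 4200 ≡ 1 (mod 221)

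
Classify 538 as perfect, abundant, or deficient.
deficient

Proper divisors of 538: sum = 1 + 2 + 269 = 272
Since 272 < 538, 538 is deficient.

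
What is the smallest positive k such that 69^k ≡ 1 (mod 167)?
166

167 is prime, so ord(69) divides φ(167) = 166.
Divisors of 166: 1, 2, 83, 166.
Repeated squaring: 69^1 ≡ 69, 69^2 ≡ 85, 69^4 ≡ 44, 69^8 ≡ 99, 69^16 ≡ 115, 69^32 ≡ 32, 69^64 ≡ 22, 69^128 ≡ 150 (mod 167).
Test 69^d mod 167 for each divisor d in increasing order:
69^1 ≡ 69
69^2 ≡ 85
69^83 = 69^64·69^16·69^2·69^1 ≡ 166
69^166 = 69^128·69^32·69^4·69^2 ≡ 1  ← first divisor giving 1
The order is 166.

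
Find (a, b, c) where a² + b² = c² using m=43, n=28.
(1065, 2408, 2633)

Euclid's formula: a = m² - n², b = 2mn, c = m² + n²
m = 43, n = 28
a = 43² - 28² = 1849 - 784 = 1065
b = 2 × 43 × 28 = 2408
c = 43² + 28² = 1849 + 784 = 2633
Verification: 1065² + 2408² = 1134225 + 5798464 = 6932689 = 2633² ✓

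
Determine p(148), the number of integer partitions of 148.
33549419497

p(n) counts ways to write n as a sum of positive integers (order ignored).
Euler's pentagonal recurrence: p(k) = p(k-1) + p(k-2) - p(k-5) - p(k-7) + p(k-12) + p(k-15) - ... (offsets j(3j∓1)/2, signs ++--, p(0)=1, p(<0)=0).
DP table for k = 0..147: p(0)=1, p(1)=1, p(2)=2, p(3)=3, p(4)=5, p(5)=7, p(6)=11, p(7)=15, p(8)=22, p(9)=30, p(10)=42, p(11)=56, p(12)=77, p(13)=101, p(14)=135, p(15)=176, p(16)=231, p(17)=297, p(18)=385, p(19)=490, p(20)=627, p(21)=792, p(22)=1002, p(23)=1255, p(24)=1575, p(25)=1958, p(26)=2436, p(27)=3010, p(28)=3718, p(29)=4565, p(30)=5604, p(31)=6842, p(32)=8349, p(33)=10143, p(34)=12310, p(35)=14883, p(36)=17977, p(37)=21637, p(38)=26015, p(39)=31185, p(40)=37338, p(41)=44583, p(42)=53174, p(43)=63261, p(44)=75175, p(45)=89134, p(46)=105558, p(47)=124754, p(48)=147273, p(49)=173525, p(50)=204226, p(51)=239943, p(52)=281589, p(53)=329931, p(54)=386155, p(55)=451276, p(56)=526823, p(57)=614154, p(58)=715220, p(59)=831820, p(60)=966467, p(61)=1121505, p(62)=1300156, p(63)=1505499, p(64)=1741630, p(65)=2012558, p(66)=2323520, p(67)=2679689, p(68)=3087735, p(69)=3554345, p(70)=4087968, p(71)=4697205, p(72)=5392783, p(73)=6185689, p(74)=7089500, p(75)=8118264, p(76)=9289091, p(77)=10619863, p(78)=12132164, p(79)=13848650, p(80)=15796476, p(81)=18004327, p(82)=20506255, p(83)=23338469, p(84)=26543660, p(85)=30167357, p(86)=34262962, p(87)=38887673, p(88)=44108109, p(89)=49995925, p(90)=56634173, p(91)=64112359, p(92)=72533807, p(93)=82010177, p(94)=92669720, p(95)=104651419, p(96)=118114304, p(97)=133230930, p(98)=150198136, p(99)=169229875, p(100)=190569292, p(101)=214481126, p(102)=241265379, p(103)=271248950, p(104)=304801365, p(105)=342325709, p(106)=384276336, p(107)=431149389, p(108)=483502844, p(109)=541946240, p(110)=607163746, p(111)=679903203, p(112)=761002156, p(113)=851376628, p(114)=952050665, p(115)=1064144451, p(116)=1188908248, p(117)=1327710076, p(118)=1482074143, p(119)=1653668665, p(120)=1844349560, p(121)=2056148051, p(122)=2291320912, p(123)=2552338241, p(124)=2841940500, p(125)=3163127352, p(126)=3519222692, p(127)=3913864295, p(128)=4351078600, p(129)=4835271870, p(130)=5371315400, p(131)=5964539504, p(132)=6620830889, p(133)=7346629512, p(134)=8149040695, p(135)=9035836076, p(136)=10015581680, p(137)=11097645016, p(138)=12292341831, p(139)=13610949895, p(140)=15065878135, p(141)=16670689208, p(142)=18440293320, p(143)=20390982757, p(144)=22540654445, p(145)=24908858009, p(146)=27517052599, p(147)=30388671978.
Final step: p(148) = p(147) + p(146) - p(143) - p(141) + p(136) + p(133) - p(126) - p(122) + p(113) + p(108) - p(97) - p(91) + p(78) + p(71) - p(56) - p(48) + p(31) + p(22) - p(3)
= 30388671978 + 27517052599 - 20390982757 - 16670689208 + 10015581680 + 7346629512 - 3519222692 - 2291320912 + 851376628 + 483502844 - 133230930 - 64112359 + 12132164 + 4697205 - 526823 - 147273 + 6842 + 1002 - 3
= 33549419497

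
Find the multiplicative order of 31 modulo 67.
66

67 is prime, so ord(31) divides φ(67) = 66.
Divisors of 66: 1, 2, 3, 6, 11, 22, 33, 66.
Repeated squaring: 31^1 ≡ 31, 31^2 ≡ 23, 31^4 ≡ 60, 31^8 ≡ 49, 31^16 ≡ 56, 31^32 ≡ 54, 31^64 ≡ 35 (mod 67).
Test 31^d mod 67 for each divisor d in increasing order:
31^1 ≡ 31
31^2 ≡ 23
31^3 = 31^2·31^1 ≡ 43
31^6 = 31^4·31^2 ≡ 40
31^11 = 31^8·31^2·31^1 ≡ 30
31^22 = 31^16·31^4·31^2 ≡ 29
31^33 = 31^32·31^1 ≡ 66
31^66 = 31^64·31^2 ≡ 1  ← first divisor giving 1
The order is 66.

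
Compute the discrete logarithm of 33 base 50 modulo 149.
76

Baby-step giant-step with step n = ⌈√149⌉ = 13.
Baby steps 50^j mod 149 (j:value) for j=0..12: 0:1, 1:50, 2:116, 3:138, 4:46, 5:65, 6:121, 7:90, 8:30, 9:10, 10:53, 11:117, 12:39.
Giant-step multiplier: 50^(-13) ≡ 50^(148-13) = 50^135 ≡ 23 (mod 149).
Giant steps γ_i = 33·23^i mod 149: γ_0=33, γ_1=14, γ_2=24, γ_3=105, γ_4=31, γ_5=117 (in table at j=11).
x = i·n + j = 5·13 + 11 = 76.
Check: 50^76 ≡ 33 (mod 149).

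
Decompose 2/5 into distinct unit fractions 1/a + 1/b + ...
1/3 + 1/15

Greedy algorithm:
2/5: ceiling(5/2) = 3, use 1/3
1/15: ceiling(15/1) = 15, use 1/15
Result: 2/5 = 1/3 + 1/15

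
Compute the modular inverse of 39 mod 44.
35

gcd(39, 44) = 1, so the inverse exists.
Extended Euclidean algorithm on (44, 39):
44 = 1 × 39 + 5  ⟹  5 = (1)·44 + (-1)·39
39 = 7 × 5 + 4  ⟹  4 = (-7)·44 + (8)·39
5 = 1 × 4 + 1  ⟹  1 = (8)·44 + (-9)·39
So (-9)·39 ≡ 1 (mod 44), i.e. 39^(-1) ≡ -9 ≡ 35 (mod 44).
Check: 39 × 35 = 1365 ≡ 1 (mod 44)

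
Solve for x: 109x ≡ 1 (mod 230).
19

gcd(109, 230) = 1, so the inverse exists.
Extended Euclidean algorithm on (230, 109):
230 = 2 × 109 + 12  ⟹  12 = (1)·230 + (-2)·109
109 = 9 × 12 + 1  ⟹  1 = (-9)·230 + (19)·109
So (19)·109 ≡ 1 (mod 230), i.e. 109^(-1) ≡ 19 (mod 230).
Check: 109 × 19 = 2071 ≡ 1 (mod 230)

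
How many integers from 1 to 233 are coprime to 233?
232

233 = 233
φ(n) = n × ∏(1 - 1/p) for each prime p dividing n
φ(233) = 233 × (1 - 1/233) = 232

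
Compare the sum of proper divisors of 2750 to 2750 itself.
abundant

Proper divisors of 2750: sum = 1 + 2 + 5 + 10 + 11 + 22 + 25 + 50 + 55 + 110 + 125 + 250 + 275 + 550 + 1375 = 2866
Since 2866 > 2750, 2750 is abundant.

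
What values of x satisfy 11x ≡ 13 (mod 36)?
x ≡ 11 (mod 36)

gcd(11, 36) = 1, which divides 13, so solutions exist.
Find 11^(-1) mod 36 by the extended Euclidean algorithm:
36 = 3 × 11 + 3  ⟹  3 = (1)·36 + (-3)·11
11 = 3 × 3 + 2  ⟹  2 = (-3)·36 + (10)·11
3 = 1 × 2 + 1  ⟹  1 = (4)·36 + (-13)·11
So (-13)·11 ≡ 1 (mod 36), i.e. 11^(-1) ≡ -13 ≡ 23 (mod 36).
x ≡ 23 × 13 = 299 ≡ 11 (mod 36).
Check: 11 × 11 = 121 ≡ 13 (mod 36).
Unique solution: x ≡ 11 (mod 36)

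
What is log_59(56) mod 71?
53

Baby-step giant-step with step n = ⌈√71⌉ = 9.
Baby steps 59^j mod 71 (j:value) for j=0..8: 0:1, 1:59, 2:2, 3:47, 4:4, 5:23, 6:8, 7:46, 8:16.
Giant-step multiplier: 59^(-9) ≡ 59^(70-9) = 59^61 ≡ 44 (mod 71).
Giant steps γ_i = 56·44^i mod 71: γ_0=56, γ_1=50, γ_2=70, γ_3=27, γ_4=52, γ_5=16 (in table at j=8).
x = i·n + j = 5·9 + 8 = 53.
Check: 59^53 ≡ 56 (mod 71).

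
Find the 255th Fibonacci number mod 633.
424

Matrix identity: Q^n = [[F_(n+1), F_n], [F_n, F_(n-1)]] with Q = [[1,1],[1,0]].
n = 255 = 11111111₂. Square-and-multiply, entries mod 633:
Q^1 = [[1,1],[1,0]]
Q^3 = (Q^1)²·Q = [[3,2],[2,1]]
Q^7 = (Q^3)²·Q = [[21,13],[13,8]]
Q^15 = (Q^7)²·Q = [[354,610],[610,377]]
Q^31 = (Q^15)²·Q = [[156,511],[511,278]]
Q^63 = (Q^31)²·Q = [[198,607],[607,224]]
Q^127 = (Q^63)²·Q = [[423,1],[1,422]]
Q^255 = (Q^127)²·Q = [[3,424],[424,212]]
F_255 mod 633 = Q^255[0][1] = 424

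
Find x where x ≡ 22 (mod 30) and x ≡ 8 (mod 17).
382

Using Chinese Remainder Theorem:
M = 30 × 17 = 510
M1 = 17, M2 = 30
y1 = 17^(-1) mod 30 = 23
y2 = 30^(-1) mod 17 = 4
x = (22×17×23 + 8×30×4) mod 510 = 382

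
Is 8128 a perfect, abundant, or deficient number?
perfect

Proper divisors of 8128: sum = 1 + 2 + 4 + 8 + 16 + 32 + 64 + 127 + 254 + 508 + 1016 + 2032 + 4064 = 8128
Since 8128 = 8128, 8128 is perfect.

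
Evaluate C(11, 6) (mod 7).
0

Using Lucas' theorem:
Write n=11 and k=6 in base 7:
n in base 7: [1, 4]
k in base 7: [0, 6]
C(11,6) mod 7 = ∏ C(n_i, k_i) mod 7
Digit binomials (mod 7): C(1,0) = 1; C(4,6) = 0 (k_i > n_i)
Product: 1 × 0 = 0 ≡ 0 (mod 7)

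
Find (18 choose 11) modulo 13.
0

Using Lucas' theorem:
Write n=18 and k=11 in base 13:
n in base 13: [1, 5]
k in base 13: [0, 11]
C(18,11) mod 13 = ∏ C(n_i, k_i) mod 13
Digit binomials (mod 13): C(1,0) = 1; C(5,11) = 0 (k_i > n_i)
Product: 1 × 0 = 0 ≡ 0 (mod 13)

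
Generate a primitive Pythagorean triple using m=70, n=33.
(3811, 4620, 5989)

Euclid's formula: a = m² - n², b = 2mn, c = m² + n²
m = 70, n = 33
a = 70² - 33² = 4900 - 1089 = 3811
b = 2 × 70 × 33 = 4620
c = 70² + 33² = 4900 + 1089 = 5989
Verification: 3811² + 4620² = 14523721 + 21344400 = 35868121 = 5989² ✓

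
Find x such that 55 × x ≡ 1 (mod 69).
64

gcd(55, 69) = 1, so the inverse exists.
Extended Euclidean algorithm on (69, 55):
69 = 1 × 55 + 14  ⟹  14 = (1)·69 + (-1)·55
55 = 3 × 14 + 13  ⟹  13 = (-3)·69 + (4)·55
14 = 1 × 13 + 1  ⟹  1 = (4)·69 + (-5)·55
So (-5)·55 ≡ 1 (mod 69), i.e. 55^(-1) ≡ -5 ≡ 64 (mod 69).
Check: 55 × 64 = 3520 ≡ 1 (mod 69)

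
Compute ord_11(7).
10

11 is prime, so ord(7) divides φ(11) = 10.
Divisors of 10: 1, 2, 5, 10.
Repeated squaring: 7^1 ≡ 7, 7^2 ≡ 5, 7^4 ≡ 3, 7^8 ≡ 9 (mod 11).
Test 7^d mod 11 for each divisor d in increasing order:
7^1 ≡ 7
7^2 ≡ 5
7^5 = 7^4·7^1 ≡ 10
7^10 = 7^8·7^2 ≡ 1  ← first divisor giving 1
The order is 10.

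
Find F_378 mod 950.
114

Matrix identity: Q^n = [[F_(n+1), F_n], [F_n, F_(n-1)]] with Q = [[1,1],[1,0]].
n = 378 = 101111010₂. Square-and-multiply, entries mod 950:
Q^1 = [[1,1],[1,0]]
Q^2 = (Q^1)² = [[2,1],[1,1]]
Q^5 = (Q^2)²·Q = [[8,5],[5,3]]
Q^11 = (Q^5)²·Q = [[144,89],[89,55]]
Q^23 = (Q^11)²·Q = [[768,157],[157,611]]
Q^47 = (Q^23)²·Q = [[676,773],[773,853]]
Q^94 = (Q^47)² = [[5,117],[117,838]]
Q^189 = (Q^94)²·Q = [[245,414],[414,781]]
Q^378 = (Q^189)² = [[571,114],[114,457]]
F_378 mod 950 = Q^378[0][1] = 114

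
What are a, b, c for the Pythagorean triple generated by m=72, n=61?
(1463, 8784, 8905)

Euclid's formula: a = m² - n², b = 2mn, c = m² + n²
m = 72, n = 61
a = 72² - 61² = 5184 - 3721 = 1463
b = 2 × 72 × 61 = 8784
c = 72² + 61² = 5184 + 3721 = 8905
Verification: 1463² + 8784² = 2140369 + 77158656 = 79299025 = 8905² ✓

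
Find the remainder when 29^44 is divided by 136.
89

Repeated squaring. Binary of 44 = 101100.
29^1 ≡ 29 (mod 136); 29^2 ≡ 25 (mod 136); 29^4 ≡ 81 (mod 136); 29^8 ≡ 33 (mod 136); 29^16 ≡ 1 (mod 136); 29^32 ≡ 1 (mod 136)
29^44 = 29^4 × 29^8 × 29^32 ≡ 89 (mod 136)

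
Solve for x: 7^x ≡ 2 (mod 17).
10

Baby-step giant-step with step n = ⌈√17⌉ = 5.
Baby steps 7^j mod 17 (j:value) for j=0..4: 0:1, 1:7, 2:15, 3:3, 4:4.
Giant-step multiplier: 7^(-5) ≡ 7^(16-5) = 7^11 ≡ 14 (mod 17).
Giant steps γ_i = 2·14^i mod 17: γ_0=2, γ_1=11, γ_2=1 (in table at j=0).
x = i·n + j = 2·5 + 0 = 10.
Check: 7^10 ≡ 2 (mod 17).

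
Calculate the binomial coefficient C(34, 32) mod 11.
0

Using Lucas' theorem:
Write n=34 and k=32 in base 11:
n in base 11: [3, 1]
k in base 11: [2, 10]
C(34,32) mod 11 = ∏ C(n_i, k_i) mod 11
Digit binomials (mod 11): C(3,2) = 3; C(1,10) = 0 (k_i > n_i)
Product: 3 × 0 = 0 ≡ 0 (mod 11)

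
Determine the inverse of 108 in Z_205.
112

gcd(108, 205) = 1, so the inverse exists.
Extended Euclidean algorithm on (205, 108):
205 = 1 × 108 + 97  ⟹  97 = (1)·205 + (-1)·108
108 = 1 × 97 + 11  ⟹  11 = (-1)·205 + (2)·108
97 = 8 × 11 + 9  ⟹  9 = (9)·205 + (-17)·108
11 = 1 × 9 + 2  ⟹  2 = (-10)·205 + (19)·108
9 = 4 × 2 + 1  ⟹  1 = (49)·205 + (-93)·108
So (-93)·108 ≡ 1 (mod 205), i.e. 108^(-1) ≡ -93 ≡ 112 (mod 205).
Check: 108 × 112 = 12096 ≡ 1 (mod 205)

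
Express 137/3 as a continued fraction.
[45; 1, 2]

Euclidean algorithm steps:
137 = 45 × 3 + 2
3 = 1 × 2 + 1
2 = 2 × 1 + 0
Continued fraction: [45; 1, 2]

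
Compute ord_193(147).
48

193 is prime, so ord(147) divides φ(193) = 192.
Divisors of 192: 1, 2, 3, 4, 6, 8, 12, 16, 24, 32, 48, 64, 96, 192.
Repeated squaring: 147^1 ≡ 147, 147^2 ≡ 186, 147^4 ≡ 49, 147^8 ≡ 85, 147^16 ≡ 84, 147^32 ≡ 108, 147^64 ≡ 84, 147^128 ≡ 108 (mod 193).
Test 147^d mod 193 for each divisor d in increasing order:
147^1 ≡ 147
147^2 ≡ 186
147^3 = 147^2·147^1 ≡ 129
147^4 ≡ 49
147^6 = 147^4·147^2 ≡ 43
147^8 ≡ 85
147^12 = 147^8·147^4 ≡ 112
147^16 ≡ 84
147^24 = 147^16·147^8 ≡ 192
147^32 ≡ 108
147^48 = 147^32·147^16 ≡ 1  ← first divisor giving 1
The order is 48.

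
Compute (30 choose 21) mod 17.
1

Using Lucas' theorem:
Write n=30 and k=21 in base 17:
n in base 17: [1, 13]
k in base 17: [1, 4]
C(30,21) mod 17 = ∏ C(n_i, k_i) mod 17
Digit binomials (mod 17): C(1,1) = 1; C(13,4) = 715 ≡ 1
Product: 1 × 1 = 1 ≡ 1 (mod 17)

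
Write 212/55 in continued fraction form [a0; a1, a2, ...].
[3; 1, 5, 1, 7]

Euclidean algorithm steps:
212 = 3 × 55 + 47
55 = 1 × 47 + 8
47 = 5 × 8 + 7
8 = 1 × 7 + 1
7 = 7 × 1 + 0
Continued fraction: [3; 1, 5, 1, 7]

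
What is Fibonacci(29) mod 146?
17

Matrix identity: Q^n = [[F_(n+1), F_n], [F_n, F_(n-1)]] with Q = [[1,1],[1,0]].
n = 29 = 11101₂. Square-and-multiply, entries mod 146:
Q^1 = [[1,1],[1,0]]
Q^3 = (Q^1)²·Q = [[3,2],[2,1]]
Q^7 = (Q^3)²·Q = [[21,13],[13,8]]
Q^14 = (Q^7)² = [[26,85],[85,87]]
Q^29 = (Q^14)²·Q = [[132,17],[17,115]]
F_29 mod 146 = Q^29[0][1] = 17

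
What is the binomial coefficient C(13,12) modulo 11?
2

Using Lucas' theorem:
Write n=13 and k=12 in base 11:
n in base 11: [1, 2]
k in base 11: [1, 1]
C(13,12) mod 11 = ∏ C(n_i, k_i) mod 11
Digit binomials (mod 11): C(1,1) = 1; C(2,1) = 2
Product: 1 × 2 = 2 ≡ 2 (mod 11)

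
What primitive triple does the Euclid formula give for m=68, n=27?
(3895, 3672, 5353)

Euclid's formula: a = m² - n², b = 2mn, c = m² + n²
m = 68, n = 27
a = 68² - 27² = 4624 - 729 = 3895
b = 2 × 68 × 27 = 3672
c = 68² + 27² = 4624 + 729 = 5353
Verification: 3895² + 3672² = 15171025 + 13483584 = 28654609 = 5353² ✓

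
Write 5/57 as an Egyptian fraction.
1/12 + 1/228

Greedy algorithm:
5/57: ceiling(57/5) = 12, use 1/12
1/228: ceiling(228/1) = 228, use 1/228
Result: 5/57 = 1/12 + 1/228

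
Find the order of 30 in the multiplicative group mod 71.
7

71 is prime, so ord(30) divides φ(71) = 70.
Divisors of 70: 1, 2, 5, 7, 10, 14, 35, 70.
Repeated squaring: 30^1 ≡ 30, 30^2 ≡ 48, 30^4 ≡ 32, 30^8 ≡ 30, 30^16 ≡ 48, 30^32 ≡ 32, 30^64 ≡ 30 (mod 71).
Test 30^d mod 71 for each divisor d in increasing order:
30^1 ≡ 30
30^2 ≡ 48
30^5 = 30^4·30^1 ≡ 37
30^7 = 30^4·30^2·30^1 ≡ 1  ← first divisor giving 1
The order is 7.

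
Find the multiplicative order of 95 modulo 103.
34

103 is prime, so ord(95) divides φ(103) = 102.
Divisors of 102: 1, 2, 3, 6, 17, 34, 51, 102.
Repeated squaring: 95^1 ≡ 95, 95^2 ≡ 64, 95^4 ≡ 79, 95^8 ≡ 61, 95^16 ≡ 13, 95^32 ≡ 66, 95^64 ≡ 30 (mod 103).
Test 95^d mod 103 for each divisor d in increasing order:
95^1 ≡ 95
95^2 ≡ 64
95^3 = 95^2·95^1 ≡ 3
95^6 = 95^4·95^2 ≡ 9
95^17 = 95^16·95^1 ≡ 102
95^34 = 95^32·95^2 ≡ 1  ← first divisor giving 1
The order is 34.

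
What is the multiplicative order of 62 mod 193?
48

193 is prime, so ord(62) divides φ(193) = 192.
Divisors of 192: 1, 2, 3, 4, 6, 8, 12, 16, 24, 32, 48, 64, 96, 192.
Repeated squaring: 62^1 ≡ 62, 62^2 ≡ 177, 62^4 ≡ 63, 62^8 ≡ 109, 62^16 ≡ 108, 62^32 ≡ 84, 62^64 ≡ 108, 62^128 ≡ 84 (mod 193).
Test 62^d mod 193 for each divisor d in increasing order:
62^1 ≡ 62
62^2 ≡ 177
62^3 = 62^2·62^1 ≡ 166
62^4 ≡ 63
62^6 = 62^4·62^2 ≡ 150
62^8 ≡ 109
62^12 = 62^8·62^4 ≡ 112
62^16 ≡ 108
62^24 = 62^16·62^8 ≡ 192
62^32 ≡ 84
62^48 = 62^32·62^16 ≡ 1  ← first divisor giving 1
The order is 48.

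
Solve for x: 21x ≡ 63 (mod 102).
x ≡ 3 (mod 34)

gcd(21, 102) = 3, which divides 63, so solutions exist.
Divide through by 3: 7x ≡ 21 (mod 34).
Find 7^(-1) mod 34 by the extended Euclidean algorithm:
34 = 4 × 7 + 6  ⟹  6 = (1)·34 + (-4)·7
7 = 1 × 6 + 1  ⟹  1 = (-1)·34 + (5)·7
So (5)·7 ≡ 1 (mod 34), i.e. 7^(-1) ≡ 5 (mod 34).
x ≡ 5 × 21 = 105 ≡ 3 (mod 34).
Check: 21 × 3 = 63 ≡ 63 (mod 102).
x ≡ 3 (mod 34), giving 3 solutions mod 102.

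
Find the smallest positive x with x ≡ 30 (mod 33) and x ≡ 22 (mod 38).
1086

Using Chinese Remainder Theorem:
M = 33 × 38 = 1254
M1 = 38, M2 = 33
y1 = 38^(-1) mod 33 = 20
y2 = 33^(-1) mod 38 = 15
x = (30×38×20 + 22×33×15) mod 1254 = 1086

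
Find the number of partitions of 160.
107438159466

p(n) counts ways to write n as a sum of positive integers (order ignored).
Euler's pentagonal recurrence: p(k) = p(k-1) + p(k-2) - p(k-5) - p(k-7) + p(k-12) + p(k-15) - ... (offsets j(3j∓1)/2, signs ++--, p(0)=1, p(<0)=0).
DP table for k = 0..159: p(0)=1, p(1)=1, p(2)=2, p(3)=3, p(4)=5, p(5)=7, p(6)=11, p(7)=15, p(8)=22, p(9)=30, p(10)=42, p(11)=56, p(12)=77, p(13)=101, p(14)=135, p(15)=176, p(16)=231, p(17)=297, p(18)=385, p(19)=490, p(20)=627, p(21)=792, p(22)=1002, p(23)=1255, p(24)=1575, p(25)=1958, p(26)=2436, p(27)=3010, p(28)=3718, p(29)=4565, p(30)=5604, p(31)=6842, p(32)=8349, p(33)=10143, p(34)=12310, p(35)=14883, p(36)=17977, p(37)=21637, p(38)=26015, p(39)=31185, p(40)=37338, p(41)=44583, p(42)=53174, p(43)=63261, p(44)=75175, p(45)=89134, p(46)=105558, p(47)=124754, p(48)=147273, p(49)=173525, p(50)=204226, p(51)=239943, p(52)=281589, p(53)=329931, p(54)=386155, p(55)=451276, p(56)=526823, p(57)=614154, p(58)=715220, p(59)=831820, p(60)=966467, p(61)=1121505, p(62)=1300156, p(63)=1505499, p(64)=1741630, p(65)=2012558, p(66)=2323520, p(67)=2679689, p(68)=3087735, p(69)=3554345, p(70)=4087968, p(71)=4697205, p(72)=5392783, p(73)=6185689, p(74)=7089500, p(75)=8118264, p(76)=9289091, p(77)=10619863, p(78)=12132164, p(79)=13848650, p(80)=15796476, p(81)=18004327, p(82)=20506255, p(83)=23338469, p(84)=26543660, p(85)=30167357, p(86)=34262962, p(87)=38887673, p(88)=44108109, p(89)=49995925, p(90)=56634173, p(91)=64112359, p(92)=72533807, p(93)=82010177, p(94)=92669720, p(95)=104651419, p(96)=118114304, p(97)=133230930, p(98)=150198136, p(99)=169229875, p(100)=190569292, p(101)=214481126, p(102)=241265379, p(103)=271248950, p(104)=304801365, p(105)=342325709, p(106)=384276336, p(107)=431149389, p(108)=483502844, p(109)=541946240, p(110)=607163746, p(111)=679903203, p(112)=761002156, p(113)=851376628, p(114)=952050665, p(115)=1064144451, p(116)=1188908248, p(117)=1327710076, p(118)=1482074143, p(119)=1653668665, p(120)=1844349560, p(121)=2056148051, p(122)=2291320912, p(123)=2552338241, p(124)=2841940500, p(125)=3163127352, p(126)=3519222692, p(127)=3913864295, p(128)=4351078600, p(129)=4835271870, p(130)=5371315400, p(131)=5964539504, p(132)=6620830889, p(133)=7346629512, p(134)=8149040695, p(135)=9035836076, p(136)=10015581680, p(137)=11097645016, p(138)=12292341831, p(139)=13610949895, p(140)=15065878135, p(141)=16670689208, p(142)=18440293320, p(143)=20390982757, p(144)=22540654445, p(145)=24908858009, p(146)=27517052599, p(147)=30388671978, p(148)=33549419497, p(149)=37027355200, p(150)=40853235313, p(151)=45060624582, p(152)=49686288421, p(153)=54770336324, p(154)=60356673280, p(155)=66493182097, p(156)=73232243759, p(157)=80630964769, p(158)=88751778802, p(159)=97662728555.
Final step: p(160) = p(159) + p(158) - p(155) - p(153) + p(148) + p(145) - p(138) - p(134) + p(125) + p(120) - p(109) - p(103) + p(90) + p(83) - p(68) - p(60) + p(43) + p(34) - p(15) - p(5)
= 97662728555 + 88751778802 - 66493182097 - 54770336324 + 33549419497 + 24908858009 - 12292341831 - 8149040695 + 3163127352 + 1844349560 - 541946240 - 271248950 + 56634173 + 23338469 - 3087735 - 966467 + 63261 + 12310 - 176 - 7
= 107438159466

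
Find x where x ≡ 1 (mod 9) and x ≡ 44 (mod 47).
91

Using Chinese Remainder Theorem:
M = 9 × 47 = 423
M1 = 47, M2 = 9
y1 = 47^(-1) mod 9 = 5
y2 = 9^(-1) mod 47 = 21
x = (1×47×5 + 44×9×21) mod 423 = 91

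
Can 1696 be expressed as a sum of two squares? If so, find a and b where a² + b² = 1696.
20² + 36² (a=20, b=36)

Factorization: 1696 = 2^5 × 53
By Fermat: n is sum of two squares iff every prime p ≡ 3 (mod 4) appears to even power.
All primes ≡ 3 (mod 4) appear to even power.
Search a = 0, 1, 2, … for 1696 - a² a perfect square: first hit at a = 20: 1696 - 400 = 1296 = 36².
1696 = 20² + 36² = 400 + 1296 ✓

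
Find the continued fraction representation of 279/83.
[3; 2, 1, 3, 3, 2]

Euclidean algorithm steps:
279 = 3 × 83 + 30
83 = 2 × 30 + 23
30 = 1 × 23 + 7
23 = 3 × 7 + 2
7 = 3 × 2 + 1
2 = 2 × 1 + 0
Continued fraction: [3; 2, 1, 3, 3, 2]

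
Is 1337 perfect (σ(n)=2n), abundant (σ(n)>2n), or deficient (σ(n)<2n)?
deficient

Proper divisors of 1337: sum = 1 + 7 + 191 = 199
Since 199 < 1337, 1337 is deficient.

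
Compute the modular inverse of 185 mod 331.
34

gcd(185, 331) = 1, so the inverse exists.
Extended Euclidean algorithm on (331, 185):
331 = 1 × 185 + 146  ⟹  146 = (1)·331 + (-1)·185
185 = 1 × 146 + 39  ⟹  39 = (-1)·331 + (2)·185
146 = 3 × 39 + 29  ⟹  29 = (4)·331 + (-7)·185
39 = 1 × 29 + 10  ⟹  10 = (-5)·331 + (9)·185
29 = 2 × 10 + 9  ⟹  9 = (14)·331 + (-25)·185
10 = 1 × 9 + 1  ⟹  1 = (-19)·331 + (34)·185
So (34)·185 ≡ 1 (mod 331), i.e. 185^(-1) ≡ 34 (mod 331).
Check: 185 × 34 = 6290 ≡ 1 (mod 331)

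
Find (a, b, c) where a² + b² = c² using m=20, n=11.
(279, 440, 521)

Euclid's formula: a = m² - n², b = 2mn, c = m² + n²
m = 20, n = 11
a = 20² - 11² = 400 - 121 = 279
b = 2 × 20 × 11 = 440
c = 20² + 11² = 400 + 121 = 521
Verification: 279² + 440² = 77841 + 193600 = 271441 = 521² ✓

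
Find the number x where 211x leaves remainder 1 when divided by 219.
82

gcd(211, 219) = 1, so the inverse exists.
Extended Euclidean algorithm on (219, 211):
219 = 1 × 211 + 8  ⟹  8 = (1)·219 + (-1)·211
211 = 26 × 8 + 3  ⟹  3 = (-26)·219 + (27)·211
8 = 2 × 3 + 2  ⟹  2 = (53)·219 + (-55)·211
3 = 1 × 2 + 1  ⟹  1 = (-79)·219 + (82)·211
So (82)·211 ≡ 1 (mod 219), i.e. 211^(-1) ≡ 82 (mod 219).
Check: 211 × 82 = 17302 ≡ 1 (mod 219)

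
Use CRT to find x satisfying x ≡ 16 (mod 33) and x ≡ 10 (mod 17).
214

Using Chinese Remainder Theorem:
M = 33 × 17 = 561
M1 = 17, M2 = 33
y1 = 17^(-1) mod 33 = 2
y2 = 33^(-1) mod 17 = 16
x = (16×17×2 + 10×33×16) mod 561 = 214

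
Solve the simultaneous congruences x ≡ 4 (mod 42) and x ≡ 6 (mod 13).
214

Using Chinese Remainder Theorem:
M = 42 × 13 = 546
M1 = 13, M2 = 42
y1 = 13^(-1) mod 42 = 13
y2 = 42^(-1) mod 13 = 9
x = (4×13×13 + 6×42×9) mod 546 = 214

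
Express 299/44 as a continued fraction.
[6; 1, 3, 1, 8]

Euclidean algorithm steps:
299 = 6 × 44 + 35
44 = 1 × 35 + 9
35 = 3 × 9 + 8
9 = 1 × 8 + 1
8 = 8 × 1 + 0
Continued fraction: [6; 1, 3, 1, 8]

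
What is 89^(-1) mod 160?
9

gcd(89, 160) = 1, so the inverse exists.
Extended Euclidean algorithm on (160, 89):
160 = 1 × 89 + 71  ⟹  71 = (1)·160 + (-1)·89
89 = 1 × 71 + 18  ⟹  18 = (-1)·160 + (2)·89
71 = 3 × 18 + 17  ⟹  17 = (4)·160 + (-7)·89
18 = 1 × 17 + 1  ⟹  1 = (-5)·160 + (9)·89
So (9)·89 ≡ 1 (mod 160), i.e. 89^(-1) ≡ 9 (mod 160).
Check: 89 × 9 = 801 ≡ 1 (mod 160)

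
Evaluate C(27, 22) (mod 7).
6

Using Lucas' theorem:
Write n=27 and k=22 in base 7:
n in base 7: [3, 6]
k in base 7: [3, 1]
C(27,22) mod 7 = ∏ C(n_i, k_i) mod 7
Digit binomials (mod 7): C(3,3) = 1; C(6,1) = 6
Product: 1 × 6 = 6 ≡ 6 (mod 7)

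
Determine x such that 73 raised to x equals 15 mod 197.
6

Baby-step giant-step with step n = ⌈√197⌉ = 15.
Baby steps 73^j mod 197 (j:value) for j=0..14: 0:1, 1:73, 2:10, 3:139, 4:100, 5:11, 6:15, 7:110, 8:150, 9:115, 10:121, 11:165, 12:28, 13:74, 14:83.
h = 15 is already in the table at j=6, so x = 6.
Check: 73^6 ≡ 15 (mod 197).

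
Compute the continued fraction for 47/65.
[0; 1, 2, 1, 1, 1, 1, 3]

Euclidean algorithm steps:
47 = 0 × 65 + 47
65 = 1 × 47 + 18
47 = 2 × 18 + 11
18 = 1 × 11 + 7
11 = 1 × 7 + 4
7 = 1 × 4 + 3
4 = 1 × 3 + 1
3 = 3 × 1 + 0
Continued fraction: [0; 1, 2, 1, 1, 1, 1, 3]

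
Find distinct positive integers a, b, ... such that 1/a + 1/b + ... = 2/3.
1/2 + 1/6

Greedy algorithm:
2/3: ceiling(3/2) = 2, use 1/2
1/6: ceiling(6/1) = 6, use 1/6
Result: 2/3 = 1/2 + 1/6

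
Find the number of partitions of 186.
1171432692373

p(n) counts ways to write n as a sum of positive integers (order ignored).
Euler's pentagonal recurrence: p(k) = p(k-1) + p(k-2) - p(k-5) - p(k-7) + p(k-12) + p(k-15) - ... (offsets j(3j∓1)/2, signs ++--, p(0)=1, p(<0)=0).
DP table for k = 0..185: p(0)=1, p(1)=1, p(2)=2, p(3)=3, p(4)=5, p(5)=7, p(6)=11, p(7)=15, p(8)=22, p(9)=30, p(10)=42, p(11)=56, p(12)=77, p(13)=101, p(14)=135, p(15)=176, p(16)=231, p(17)=297, p(18)=385, p(19)=490, p(20)=627, p(21)=792, p(22)=1002, p(23)=1255, p(24)=1575, p(25)=1958, p(26)=2436, p(27)=3010, p(28)=3718, p(29)=4565, p(30)=5604, p(31)=6842, p(32)=8349, p(33)=10143, p(34)=12310, p(35)=14883, p(36)=17977, p(37)=21637, p(38)=26015, p(39)=31185, p(40)=37338, p(41)=44583, p(42)=53174, p(43)=63261, p(44)=75175, p(45)=89134, p(46)=105558, p(47)=124754, p(48)=147273, p(49)=173525, p(50)=204226, p(51)=239943, p(52)=281589, p(53)=329931, p(54)=386155, p(55)=451276, p(56)=526823, p(57)=614154, p(58)=715220, p(59)=831820, p(60)=966467, p(61)=1121505, p(62)=1300156, p(63)=1505499, p(64)=1741630, p(65)=2012558, p(66)=2323520, p(67)=2679689, p(68)=3087735, p(69)=3554345, p(70)=4087968, p(71)=4697205, p(72)=5392783, p(73)=6185689, p(74)=7089500, p(75)=8118264, p(76)=9289091, p(77)=10619863, p(78)=12132164, p(79)=13848650, p(80)=15796476, p(81)=18004327, p(82)=20506255, p(83)=23338469, p(84)=26543660, p(85)=30167357, p(86)=34262962, p(87)=38887673, p(88)=44108109, p(89)=49995925, p(90)=56634173, p(91)=64112359, p(92)=72533807, p(93)=82010177, p(94)=92669720, p(95)=104651419, p(96)=118114304, p(97)=133230930, p(98)=150198136, p(99)=169229875, p(100)=190569292, p(101)=214481126, p(102)=241265379, p(103)=271248950, p(104)=304801365, p(105)=342325709, p(106)=384276336, p(107)=431149389, p(108)=483502844, p(109)=541946240, p(110)=607163746, p(111)=679903203, p(112)=761002156, p(113)=851376628, p(114)=952050665, p(115)=1064144451, p(116)=1188908248, p(117)=1327710076, p(118)=1482074143, p(119)=1653668665, p(120)=1844349560, p(121)=2056148051, p(122)=2291320912, p(123)=2552338241, p(124)=2841940500, p(125)=3163127352, p(126)=3519222692, p(127)=3913864295, p(128)=4351078600, p(129)=4835271870, p(130)=5371315400, p(131)=5964539504, p(132)=6620830889, p(133)=7346629512, p(134)=8149040695, p(135)=9035836076, p(136)=10015581680, p(137)=11097645016, p(138)=12292341831, p(139)=13610949895, p(140)=15065878135, p(141)=16670689208, p(142)=18440293320, p(143)=20390982757, p(144)=22540654445, p(145)=24908858009, p(146)=27517052599, p(147)=30388671978, p(148)=33549419497, p(149)=37027355200, p(150)=40853235313, p(151)=45060624582, p(152)=49686288421, p(153)=54770336324, p(154)=60356673280, p(155)=66493182097, p(156)=73232243759, p(157)=80630964769, p(158)=88751778802, p(159)=97662728555, p(160)=107438159466, p(161)=118159068427, p(162)=129913904637, p(163)=142798995930, p(164)=156919475295, p(165)=172389800255, p(166)=189334822579, p(167)=207890420102, p(168)=228204732751, p(169)=250438925115, p(170)=274768617130, p(171)=301384802048, p(172)=330495499613, p(173)=362326859895, p(174)=397125074750, p(175)=435157697830, p(176)=476715857290, p(177)=522115831195, p(178)=571701605655, p(179)=625846753120, p(180)=684957390936, p(181)=749474411781, p(182)=819876908323, p(183)=896684817527, p(184)=980462880430, p(185)=1071823774337.
Final step: p(186) = p(185) + p(184) - p(181) - p(179) + p(174) + p(171) - p(164) - p(160) + p(151) + p(146) - p(135) - p(129) + p(116) + p(109) - p(94) - p(86) + p(69) + p(60) - p(41) - p(31) + p(10)
= 1071823774337 + 980462880430 - 749474411781 - 625846753120 + 397125074750 + 301384802048 - 156919475295 - 107438159466 + 45060624582 + 27517052599 - 9035836076 - 4835271870 + 1188908248 + 541946240 - 92669720 - 34262962 + 3554345 + 966467 - 44583 - 6842 + 42
= 1171432692373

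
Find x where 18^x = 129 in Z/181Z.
152

Baby-step giant-step with step n = ⌈√181⌉ = 14.
Baby steps 18^j mod 181 (j:value) for j=0..13: 0:1, 1:18, 2:143, 3:40, 4:177, 5:109, 6:152, 7:21, 8:16, 9:107, 10:116, 11:97, 12:117, 13:115.
Giant-step multiplier: 18^(-14) ≡ 18^(180-14) = 18^166 ≡ 55 (mod 181).
Giant steps γ_i = 129·55^i mod 181: γ_0=129, γ_1=36, γ_2=170, γ_3=119, γ_4=29, γ_5=147, γ_6=121, γ_7=139, γ_8=43, γ_9=12, γ_10=117 (in table at j=12).
x = i·n + j = 10·14 + 12 = 152.
Check: 18^152 ≡ 129 (mod 181).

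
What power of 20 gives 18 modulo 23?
20

Baby-step giant-step with step n = ⌈√23⌉ = 5.
Baby steps 20^j mod 23 (j:value) for j=0..4: 0:1, 1:20, 2:9, 3:19, 4:12.
Giant-step multiplier: 20^(-5) ≡ 20^(22-5) = 20^17 ≡ 7 (mod 23).
Giant steps γ_i = 18·7^i mod 23: γ_0=18, γ_1=11, γ_2=8, γ_3=10, γ_4=1 (in table at j=0).
x = i·n + j = 4·5 + 0 = 20.
Check: 20^20 ≡ 18 (mod 23).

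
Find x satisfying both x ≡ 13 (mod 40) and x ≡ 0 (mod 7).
133

Using Chinese Remainder Theorem:
M = 40 × 7 = 280
M1 = 7, M2 = 40
y1 = 7^(-1) mod 40 = 23
y2 = 40^(-1) mod 7 = 3
x = (13×7×23 + 0×40×3) mod 280 = 133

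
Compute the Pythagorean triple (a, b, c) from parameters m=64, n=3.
(4087, 384, 4105)

Euclid's formula: a = m² - n², b = 2mn, c = m² + n²
m = 64, n = 3
a = 64² - 3² = 4096 - 9 = 4087
b = 2 × 64 × 3 = 384
c = 64² + 3² = 4096 + 9 = 4105
Verification: 4087² + 384² = 16703569 + 147456 = 16851025 = 4105² ✓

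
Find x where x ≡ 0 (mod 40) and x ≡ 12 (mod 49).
600

Using Chinese Remainder Theorem:
M = 40 × 49 = 1960
M1 = 49, M2 = 40
y1 = 49^(-1) mod 40 = 9
y2 = 40^(-1) mod 49 = 38
x = (0×49×9 + 12×40×38) mod 1960 = 600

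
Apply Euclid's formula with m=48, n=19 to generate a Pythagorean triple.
(1943, 1824, 2665)

Euclid's formula: a = m² - n², b = 2mn, c = m² + n²
m = 48, n = 19
a = 48² - 19² = 2304 - 361 = 1943
b = 2 × 48 × 19 = 1824
c = 48² + 19² = 2304 + 361 = 2665
Verification: 1943² + 1824² = 3775249 + 3326976 = 7102225 = 2665² ✓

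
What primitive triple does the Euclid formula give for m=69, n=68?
(137, 9384, 9385)

Euclid's formula: a = m² - n², b = 2mn, c = m² + n²
m = 69, n = 68
a = 69² - 68² = 4761 - 4624 = 137
b = 2 × 69 × 68 = 9384
c = 69² + 68² = 4761 + 4624 = 9385
Verification: 137² + 9384² = 18769 + 88059456 = 88078225 = 9385² ✓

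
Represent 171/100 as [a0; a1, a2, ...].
[1; 1, 2, 2, 4, 3]

Euclidean algorithm steps:
171 = 1 × 100 + 71
100 = 1 × 71 + 29
71 = 2 × 29 + 13
29 = 2 × 13 + 3
13 = 4 × 3 + 1
3 = 3 × 1 + 0
Continued fraction: [1; 1, 2, 2, 4, 3]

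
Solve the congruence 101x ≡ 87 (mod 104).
x ≡ 75 (mod 104)

gcd(101, 104) = 1, which divides 87, so solutions exist.
Find 101^(-1) mod 104 by the extended Euclidean algorithm:
104 = 1 × 101 + 3  ⟹  3 = (1)·104 + (-1)·101
101 = 33 × 3 + 2  ⟹  2 = (-33)·104 + (34)·101
3 = 1 × 2 + 1  ⟹  1 = (34)·104 + (-35)·101
So (-35)·101 ≡ 1 (mod 104), i.e. 101^(-1) ≡ -35 ≡ 69 (mod 104).
x ≡ 69 × 87 = 6003 ≡ 75 (mod 104).
Check: 101 × 75 = 7575 ≡ 87 (mod 104).
Unique solution: x ≡ 75 (mod 104)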